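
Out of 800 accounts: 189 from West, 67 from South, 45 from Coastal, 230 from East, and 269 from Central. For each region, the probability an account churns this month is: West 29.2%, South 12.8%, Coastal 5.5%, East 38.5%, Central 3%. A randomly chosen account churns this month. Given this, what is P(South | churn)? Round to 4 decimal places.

By Bayes' rule, posterior ∝ prior × likelihood:
  West: 0.23625 × 0.292 = 0.068985
  South: 0.08375 × 0.128 = 0.01072
  Coastal: 0.05625 × 0.055 = 0.00309375
  East: 0.2875 × 0.385 = 0.1106875
  Central: 0.33625 × 0.03 = 0.0100875
Sum = 0.20357375.
P(South | evidence) = 0.01072 / 0.20357375 ≈ 0.0527.

0.0527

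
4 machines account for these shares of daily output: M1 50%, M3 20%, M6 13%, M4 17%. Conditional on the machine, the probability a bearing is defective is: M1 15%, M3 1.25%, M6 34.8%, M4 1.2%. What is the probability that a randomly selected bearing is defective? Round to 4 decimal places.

Prior × likelihood for each hypothesis:
  M1: 0.5 × 0.15 = 0.075
  M3: 0.2 × 0.0125 = 0.0025
  M6: 0.13 × 0.348 = 0.04524
  M4: 0.17 × 0.012 = 0.00204
P(defective) = 0.075 + 0.0025 + 0.04524 + 0.00204 = 0.12478 → 0.1248.

0.1248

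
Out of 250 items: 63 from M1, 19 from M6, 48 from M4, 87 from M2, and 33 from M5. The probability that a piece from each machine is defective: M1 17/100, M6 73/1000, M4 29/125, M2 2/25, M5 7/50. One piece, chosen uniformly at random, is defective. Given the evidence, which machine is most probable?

Unnormalized posteriors (prior × likelihood):
  M1: 0.252 × 0.17 = 0.04284
  M6: 0.076 × 0.073 = 0.005548
  M4: 0.192 × 0.232 = 0.044544
  M2: 0.348 × 0.08 = 0.02784
  M5: 0.132 × 0.14 = 0.01848
Sum = 0.139252.
Largest term belongs to M4, so M4 is most probable.

M4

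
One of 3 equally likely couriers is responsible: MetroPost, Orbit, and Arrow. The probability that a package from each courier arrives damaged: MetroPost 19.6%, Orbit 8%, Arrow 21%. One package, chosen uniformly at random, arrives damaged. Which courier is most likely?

Since the prior is uniform, the posterior is proportional to the likelihood:
  MetroPost: 0.196
  Orbit: 0.08
  Arrow: 0.21
Total = 0.486.
Largest term belongs to Arrow, so Arrow is most probable.

Arrow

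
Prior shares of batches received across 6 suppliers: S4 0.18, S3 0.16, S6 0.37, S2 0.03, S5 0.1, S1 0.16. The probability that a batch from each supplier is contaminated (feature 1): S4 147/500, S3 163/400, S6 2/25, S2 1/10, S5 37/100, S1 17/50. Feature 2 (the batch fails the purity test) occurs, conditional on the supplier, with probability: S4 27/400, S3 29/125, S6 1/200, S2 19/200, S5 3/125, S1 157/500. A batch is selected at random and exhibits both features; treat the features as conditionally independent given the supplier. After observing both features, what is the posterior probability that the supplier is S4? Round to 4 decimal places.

Prior × likelihood for each hypothesis:
  S4: 0.18 × 0.294 × 0.0675 = 0.0035721
  S3: 0.16 × 0.4075 × 0.232 = 0.0151264
  S6: 0.37 × 0.08 × 0.005 = 0.000148
  S2: 0.03 × 0.1 × 0.095 = 0.000285
  S5: 0.1 × 0.37 × 0.024 = 0.000888
  S1: 0.16 × 0.34 × 0.314 = 0.0170816
Sum = 0.0371011.
P(S4 | evidence) = 0.0035721 / 0.0371011 ≈ 0.0963.

0.0963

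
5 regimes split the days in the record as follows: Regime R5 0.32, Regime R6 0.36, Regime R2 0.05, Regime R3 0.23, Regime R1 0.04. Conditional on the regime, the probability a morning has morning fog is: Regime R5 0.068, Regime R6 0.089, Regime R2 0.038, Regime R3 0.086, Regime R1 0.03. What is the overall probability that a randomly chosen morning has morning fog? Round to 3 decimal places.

Compute prior × likelihood for every hypothesis:
  Regime R5: 0.32 × 0.068 = 0.02176
  Regime R6: 0.36 × 0.089 = 0.03204
  Regime R2: 0.05 × 0.038 = 0.0019
  Regime R3: 0.23 × 0.086 = 0.01978
  Regime R1: 0.04 × 0.03 = 0.0012
P(fog) = 0.02176 + 0.03204 + 0.0019 + 0.01978 + 0.0012 = 0.07668 → 0.077.

0.077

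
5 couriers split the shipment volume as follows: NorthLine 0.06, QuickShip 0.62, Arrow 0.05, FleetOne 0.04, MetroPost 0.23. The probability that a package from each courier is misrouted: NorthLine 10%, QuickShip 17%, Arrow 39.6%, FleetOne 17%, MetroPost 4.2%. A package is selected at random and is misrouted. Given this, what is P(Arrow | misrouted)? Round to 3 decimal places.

Compute prior × likelihood for every hypothesis:
  NorthLine: 0.06 × 0.1 = 0.006
  QuickShip: 0.62 × 0.17 = 0.1054
  Arrow: 0.05 × 0.396 = 0.0198
  FleetOne: 0.04 × 0.17 = 0.0068
  MetroPost: 0.23 × 0.042 = 0.00966
Total = 0.14766.
P(Arrow | evidence) = 0.0198 / 0.14766 ≈ 0.134.

0.134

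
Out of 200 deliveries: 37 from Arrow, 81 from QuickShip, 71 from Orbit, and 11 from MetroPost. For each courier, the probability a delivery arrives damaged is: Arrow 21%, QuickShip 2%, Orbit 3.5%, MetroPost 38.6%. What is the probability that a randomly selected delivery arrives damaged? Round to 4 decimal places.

0.0806

Unnormalized posteriors (prior × likelihood):
  Arrow: 0.185 × 0.21 = 0.03885
  QuickShip: 0.405 × 0.02 = 0.0081
  Orbit: 0.355 × 0.035 = 0.012425
  MetroPost: 0.055 × 0.386 = 0.02123
P(damaged) = 0.03885 + 0.0081 + 0.012425 + 0.02123 = 0.080605 → 0.0806.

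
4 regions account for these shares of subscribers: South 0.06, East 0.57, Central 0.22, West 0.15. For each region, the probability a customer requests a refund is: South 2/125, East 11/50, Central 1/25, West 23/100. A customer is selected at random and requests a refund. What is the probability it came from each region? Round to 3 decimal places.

Compute prior × likelihood for every hypothesis:
  South: 0.06 × 0.016 = 0.00096
  East: 0.57 × 0.22 = 0.1254
  Central: 0.22 × 0.04 = 0.0088
  West: 0.15 × 0.23 = 0.0345
Sum = 0.16966.
P(South | refund) = 0.00096/0.16966 ≈ 0.006
P(East | refund) = 0.1254/0.16966 ≈ 0.739
P(Central | refund) = 0.0088/0.16966 ≈ 0.052
P(West | refund) = 0.0345/0.16966 ≈ 0.203
(Check: 0.006+0.739+0.052+0.203 = 1.000.)

South 0.006, East 0.739, Central 0.052, West 0.203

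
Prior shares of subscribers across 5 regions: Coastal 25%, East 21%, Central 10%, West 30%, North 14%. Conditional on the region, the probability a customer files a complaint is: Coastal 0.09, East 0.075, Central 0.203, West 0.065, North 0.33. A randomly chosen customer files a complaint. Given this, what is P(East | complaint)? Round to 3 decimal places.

0.127

By Bayes' rule, posterior ∝ prior × likelihood:
  Coastal: 0.25 × 0.09 = 0.0225
  East: 0.21 × 0.075 = 0.01575
  Central: 0.1 × 0.203 = 0.0203
  West: 0.3 × 0.065 = 0.0195
  North: 0.14 × 0.33 = 0.0462
Total = 0.12425.
P(East | evidence) = 0.01575 / 0.12425 ≈ 0.127.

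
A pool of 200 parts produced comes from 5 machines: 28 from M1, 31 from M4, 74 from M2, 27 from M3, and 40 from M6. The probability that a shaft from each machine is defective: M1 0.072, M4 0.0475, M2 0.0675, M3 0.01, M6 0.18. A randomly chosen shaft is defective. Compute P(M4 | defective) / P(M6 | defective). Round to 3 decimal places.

0.205

Unnormalized posteriors (prior × likelihood):
  M1: 0.14 × 0.072 = 0.01008
  M4: 0.155 × 0.0475 = 0.0073625
  M2: 0.37 × 0.0675 = 0.024975
  M3: 0.135 × 0.01 = 0.00135
  M6: 0.2 × 0.18 = 0.036
Normalizing constant = 0.0797675.
The ratio is 0.0073625 / 0.036 (the normalizer cancels) = 0.205.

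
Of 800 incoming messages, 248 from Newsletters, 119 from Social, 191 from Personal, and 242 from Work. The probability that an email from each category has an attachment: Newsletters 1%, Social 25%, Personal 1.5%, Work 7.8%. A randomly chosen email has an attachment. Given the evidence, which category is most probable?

Prior × likelihood for each hypothesis:
  Newsletters: 0.31 × 0.01 = 0.0031
  Social: 0.14875 × 0.25 = 0.0371875
  Personal: 0.23875 × 0.015 = 0.00358125
  Work: 0.3025 × 0.078 = 0.023595
Total = 0.06746375.
Largest term belongs to Social, so Social is most probable.

Social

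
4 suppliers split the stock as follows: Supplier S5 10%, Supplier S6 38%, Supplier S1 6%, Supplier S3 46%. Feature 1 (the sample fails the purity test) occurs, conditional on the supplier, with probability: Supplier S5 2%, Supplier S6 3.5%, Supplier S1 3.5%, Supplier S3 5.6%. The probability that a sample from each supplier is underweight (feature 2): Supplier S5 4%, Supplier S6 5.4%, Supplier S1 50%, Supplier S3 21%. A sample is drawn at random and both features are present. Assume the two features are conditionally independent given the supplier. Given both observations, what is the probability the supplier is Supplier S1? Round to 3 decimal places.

By Bayes' rule, posterior ∝ prior × likelihood:
  Supplier S5: 0.1 × 0.02 × 0.04 = 0.00008
  Supplier S6: 0.38 × 0.035 × 0.054 = 0.0007182
  Supplier S1: 0.06 × 0.035 × 0.5 = 0.00105
  Supplier S3: 0.46 × 0.056 × 0.21 = 0.0054096
Total = 0.0072578.
P(Supplier S1 | evidence) = 0.00105 / 0.0072578 ≈ 0.145.

0.145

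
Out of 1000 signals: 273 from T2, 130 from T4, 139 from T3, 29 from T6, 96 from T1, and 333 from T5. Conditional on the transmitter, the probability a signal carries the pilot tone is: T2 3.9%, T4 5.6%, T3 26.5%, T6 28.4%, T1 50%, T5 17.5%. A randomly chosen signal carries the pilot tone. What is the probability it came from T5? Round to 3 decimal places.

By Bayes' rule, posterior ∝ prior × likelihood:
  T2: 0.273 × 0.039 = 0.010647
  T4: 0.13 × 0.056 = 0.00728
  T3: 0.139 × 0.265 = 0.036835
  T6: 0.029 × 0.284 = 0.008236
  T1: 0.096 × 0.5 = 0.048
  T5: 0.333 × 0.175 = 0.058275
Sum = 0.169273.
P(T5 | evidence) = 0.058275 / 0.169273 ≈ 0.344.

0.344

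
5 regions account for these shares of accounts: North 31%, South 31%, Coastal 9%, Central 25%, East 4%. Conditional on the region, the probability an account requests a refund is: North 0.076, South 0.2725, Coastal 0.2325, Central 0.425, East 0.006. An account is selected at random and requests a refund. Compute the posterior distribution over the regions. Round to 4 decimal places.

North 0.1001, South 0.3588, Coastal 0.0889, Central 0.4513, East 0.0010

Prior × likelihood for each hypothesis:
  North: 0.31 × 0.076 = 0.02356
  South: 0.31 × 0.2725 = 0.084475
  Coastal: 0.09 × 0.2325 = 0.020925
  Central: 0.25 × 0.425 = 0.10625
  East: 0.04 × 0.006 = 0.00024
Normalizing constant = 0.23545.
P(North | refund) = 0.02356/0.23545 ≈ 0.1001
P(South | refund) = 0.084475/0.23545 ≈ 0.3588
P(Coastal | refund) = 0.020925/0.23545 ≈ 0.0889
P(Central | refund) = 0.10625/0.23545 ≈ 0.4513
P(East | refund) = 0.00024/0.23545 ≈ 0.0010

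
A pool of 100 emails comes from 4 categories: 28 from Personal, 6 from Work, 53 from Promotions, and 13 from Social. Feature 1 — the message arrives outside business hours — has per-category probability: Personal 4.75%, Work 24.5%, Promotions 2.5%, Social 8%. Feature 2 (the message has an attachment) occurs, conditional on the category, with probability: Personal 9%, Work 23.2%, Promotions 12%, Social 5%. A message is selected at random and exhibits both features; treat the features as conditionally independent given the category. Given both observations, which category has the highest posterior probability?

Compute prior × likelihood for every hypothesis:
  Personal: 0.28 × 0.0475 × 0.09 = 0.001197
  Work: 0.06 × 0.245 × 0.232 = 0.0034104
  Promotions: 0.53 × 0.025 × 0.12 = 0.00159
  Social: 0.13 × 0.08 × 0.05 = 0.00052
Total = 0.0067174.
Largest term belongs to Work, so Work is most probable.

Work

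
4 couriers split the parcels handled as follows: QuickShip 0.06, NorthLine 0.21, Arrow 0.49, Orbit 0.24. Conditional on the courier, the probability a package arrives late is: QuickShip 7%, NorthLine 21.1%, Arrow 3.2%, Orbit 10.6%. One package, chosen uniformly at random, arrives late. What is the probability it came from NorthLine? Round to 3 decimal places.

By Bayes' rule, posterior ∝ prior × likelihood:
  QuickShip: 0.06 × 0.07 = 0.0042
  NorthLine: 0.21 × 0.211 = 0.04431
  Arrow: 0.49 × 0.032 = 0.01568
  Orbit: 0.24 × 0.106 = 0.02544
Normalizing constant = 0.08963.
P(NorthLine | evidence) = 0.04431 / 0.08963 ≈ 0.494.

0.494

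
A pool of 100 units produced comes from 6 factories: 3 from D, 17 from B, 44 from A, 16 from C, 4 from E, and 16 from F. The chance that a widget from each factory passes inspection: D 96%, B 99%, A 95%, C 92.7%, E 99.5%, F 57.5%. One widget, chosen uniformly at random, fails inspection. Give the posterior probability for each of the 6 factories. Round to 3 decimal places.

Taking complements, P(nonconforming | each) = D 0.04, B 0.01, A 0.05, C 0.073, E 0.005, F 0.425.
By Bayes' rule, posterior ∝ prior × likelihood:
  D: 0.03 × 0.04 = 0.0012
  B: 0.17 × 0.01 = 0.0017
  A: 0.44 × 0.05 = 0.022
  C: 0.16 × 0.073 = 0.01168
  E: 0.04 × 0.005 = 0.0002
  F: 0.16 × 0.425 = 0.068
Sum = 0.10478.
P(D | nonconforming) = 0.0012/0.10478 ≈ 0.011
P(B | nonconforming) = 0.0017/0.10478 ≈ 0.016
P(A | nonconforming) = 0.022/0.10478 ≈ 0.210
P(C | nonconforming) = 0.01168/0.10478 ≈ 0.111
P(E | nonconforming) = 0.0002/0.10478 ≈ 0.002
P(F | nonconforming) = 0.068/0.10478 ≈ 0.649
(Check: 0.011+0.016+0.210+0.111+0.002+0.649 = 0.999.)

D 0.011, B 0.016, A 0.210, C 0.111, E 0.002, F 0.649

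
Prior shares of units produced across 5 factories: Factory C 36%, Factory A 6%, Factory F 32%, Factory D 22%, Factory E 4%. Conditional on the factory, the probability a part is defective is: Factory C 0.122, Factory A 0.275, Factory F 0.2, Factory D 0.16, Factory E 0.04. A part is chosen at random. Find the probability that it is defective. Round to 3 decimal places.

0.161

By Bayes' rule, posterior ∝ prior × likelihood:
  Factory C: 0.36 × 0.122 = 0.04392
  Factory A: 0.06 × 0.275 = 0.0165
  Factory F: 0.32 × 0.2 = 0.064
  Factory D: 0.22 × 0.16 = 0.0352
  Factory E: 0.04 × 0.04 = 0.0016
P(defective) = 0.04392 + 0.0165 + 0.064 + 0.0352 + 0.0016 = 0.16122 → 0.161.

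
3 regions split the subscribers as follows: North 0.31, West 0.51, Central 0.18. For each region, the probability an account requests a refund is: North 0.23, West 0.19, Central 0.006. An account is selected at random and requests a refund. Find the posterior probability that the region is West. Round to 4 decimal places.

0.5724

Prior × likelihood for each hypothesis:
  North: 0.31 × 0.23 = 0.0713
  West: 0.51 × 0.19 = 0.0969
  Central: 0.18 × 0.006 = 0.00108
Normalizing constant = 0.16928.
P(West | evidence) = 0.0969 / 0.16928 ≈ 0.5724.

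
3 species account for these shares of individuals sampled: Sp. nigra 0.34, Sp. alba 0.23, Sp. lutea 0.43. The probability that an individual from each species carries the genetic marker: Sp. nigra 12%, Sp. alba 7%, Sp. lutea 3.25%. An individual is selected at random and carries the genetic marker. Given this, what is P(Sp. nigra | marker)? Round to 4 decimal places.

0.5757

Unnormalized posteriors (prior × likelihood):
  Sp. nigra: 0.34 × 0.12 = 0.0408
  Sp. alba: 0.23 × 0.07 = 0.0161
  Sp. lutea: 0.43 × 0.0325 = 0.013975
Sum = 0.070875.
P(Sp. nigra | evidence) = 0.0408 / 0.070875 ≈ 0.5757.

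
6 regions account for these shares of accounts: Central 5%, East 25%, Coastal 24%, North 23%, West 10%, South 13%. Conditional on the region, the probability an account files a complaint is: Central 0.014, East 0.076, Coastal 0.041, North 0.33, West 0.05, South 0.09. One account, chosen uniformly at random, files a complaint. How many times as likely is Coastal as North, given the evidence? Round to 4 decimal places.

0.1296

Prior × likelihood for each hypothesis:
  Central: 0.05 × 0.014 = 0.0007
  East: 0.25 × 0.076 = 0.019
  Coastal: 0.24 × 0.041 = 0.00984
  North: 0.23 × 0.33 = 0.0759
  West: 0.1 × 0.05 = 0.005
  South: 0.13 × 0.09 = 0.0117
Sum = 0.12214.
The ratio is 0.00984 / 0.0759 (the normalizer cancels) = 0.1296.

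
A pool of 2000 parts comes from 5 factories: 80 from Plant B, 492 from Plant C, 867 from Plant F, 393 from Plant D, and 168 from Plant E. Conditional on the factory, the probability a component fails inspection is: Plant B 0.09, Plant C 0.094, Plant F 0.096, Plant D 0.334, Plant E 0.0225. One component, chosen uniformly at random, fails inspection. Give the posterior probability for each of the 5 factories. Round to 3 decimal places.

Plant B 0.026, Plant C 0.170, Plant F 0.306, Plant D 0.483, Plant E 0.014

Compute prior × likelihood for every hypothesis:
  Plant B: 0.04 × 0.09 = 0.0036
  Plant C: 0.246 × 0.094 = 0.023124
  Plant F: 0.4335 × 0.096 = 0.041616
  Plant D: 0.1965 × 0.334 = 0.065631
  Plant E: 0.084 × 0.0225 = 0.00189
Total = 0.135861.
P(Plant B | nonconforming) = 0.0036/0.135861 ≈ 0.026
P(Plant C | nonconforming) = 0.023124/0.135861 ≈ 0.170
P(Plant F | nonconforming) = 0.041616/0.135861 ≈ 0.306
P(Plant D | nonconforming) = 0.065631/0.135861 ≈ 0.483
P(Plant E | nonconforming) = 0.00189/0.135861 ≈ 0.014
(Check: 0.026+0.170+0.306+0.483+0.014 = 0.999.)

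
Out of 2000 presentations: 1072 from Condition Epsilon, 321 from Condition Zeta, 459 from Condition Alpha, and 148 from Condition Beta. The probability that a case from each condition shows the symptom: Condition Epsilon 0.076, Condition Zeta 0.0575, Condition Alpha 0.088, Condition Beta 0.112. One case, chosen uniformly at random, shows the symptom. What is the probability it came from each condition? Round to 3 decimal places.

Unnormalized posteriors (prior × likelihood):
  Condition Epsilon: 0.536 × 0.076 = 0.040736
  Condition Zeta: 0.1605 × 0.0575 = 0.00922875
  Condition Alpha: 0.2295 × 0.088 = 0.020196
  Condition Beta: 0.074 × 0.112 = 0.008288
Total = 0.07844875.
P(Condition Epsilon | symptomatic) = 0.040736/0.07844875 ≈ 0.519
P(Condition Zeta | symptomatic) = 0.00922875/0.07844875 ≈ 0.118
P(Condition Alpha | symptomatic) = 0.020196/0.07844875 ≈ 0.257
P(Condition Beta | symptomatic) = 0.008288/0.07844875 ≈ 0.106

Condition Epsilon 0.519, Condition Zeta 0.118, Condition Alpha 0.257, Condition Beta 0.106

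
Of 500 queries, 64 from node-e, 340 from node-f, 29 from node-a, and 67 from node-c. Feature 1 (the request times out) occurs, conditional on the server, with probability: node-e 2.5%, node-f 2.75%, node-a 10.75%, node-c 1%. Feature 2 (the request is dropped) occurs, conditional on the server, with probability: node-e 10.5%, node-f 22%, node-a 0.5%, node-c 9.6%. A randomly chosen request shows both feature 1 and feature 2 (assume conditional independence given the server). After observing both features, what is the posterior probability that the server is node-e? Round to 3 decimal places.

0.073

Unnormalized posteriors (prior × likelihood):
  node-e: 0.128 × 0.025 × 0.105 = 0.000336
  node-f: 0.68 × 0.0275 × 0.22 = 0.004114
  node-a: 0.058 × 0.1075 × 0.005 = 0.000031175
  node-c: 0.134 × 0.01 × 0.096 = 0.00012864
Sum = 0.004609815.
P(node-e | evidence) = 0.000336 / 0.004609815 ≈ 0.073.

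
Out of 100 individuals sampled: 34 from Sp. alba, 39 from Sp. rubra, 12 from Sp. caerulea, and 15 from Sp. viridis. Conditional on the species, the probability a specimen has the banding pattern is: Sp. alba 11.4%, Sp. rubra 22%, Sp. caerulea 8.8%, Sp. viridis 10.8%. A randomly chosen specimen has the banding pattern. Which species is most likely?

Sp. rubra

Prior × likelihood for each hypothesis:
  Sp. alba: 0.34 × 0.114 = 0.03876
  Sp. rubra: 0.39 × 0.22 = 0.0858
  Sp. caerulea: 0.12 × 0.088 = 0.01056
  Sp. viridis: 0.15 × 0.108 = 0.0162
Sum = 0.15132.
Largest term belongs to Sp. rubra, so Sp. rubra is most probable.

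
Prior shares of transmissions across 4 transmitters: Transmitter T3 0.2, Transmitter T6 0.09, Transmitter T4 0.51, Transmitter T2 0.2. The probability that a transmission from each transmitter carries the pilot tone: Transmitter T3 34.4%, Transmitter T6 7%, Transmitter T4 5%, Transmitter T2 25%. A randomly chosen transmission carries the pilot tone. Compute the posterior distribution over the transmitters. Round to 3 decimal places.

Transmitter T3 0.457, Transmitter T6 0.042, Transmitter T4 0.169, Transmitter T2 0.332

Unnormalized posteriors (prior × likelihood):
  Transmitter T3: 0.2 × 0.344 = 0.0688
  Transmitter T6: 0.09 × 0.07 = 0.0063
  Transmitter T4: 0.51 × 0.05 = 0.0255
  Transmitter T2: 0.2 × 0.25 = 0.05
Sum = 0.1506.
P(Transmitter T3 | pilot) = 0.0688/0.1506 ≈ 0.457
P(Transmitter T6 | pilot) = 0.0063/0.1506 ≈ 0.042
P(Transmitter T4 | pilot) = 0.0255/0.1506 ≈ 0.169
P(Transmitter T2 | pilot) = 0.05/0.1506 ≈ 0.332
(Check: 0.457+0.042+0.169+0.332 = 1.000.)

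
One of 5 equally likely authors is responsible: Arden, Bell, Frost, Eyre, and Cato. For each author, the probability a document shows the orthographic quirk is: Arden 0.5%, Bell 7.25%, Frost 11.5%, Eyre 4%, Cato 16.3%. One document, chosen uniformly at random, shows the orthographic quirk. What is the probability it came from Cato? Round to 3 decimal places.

0.412

With a uniform prior (1/5 each), posterior ∝ likelihood:
  Arden: 0.005
  Bell: 0.0725
  Frost: 0.115
  Eyre: 0.04
  Cato: 0.163
Total = 0.3955.
P(Cato | evidence) = 0.163 / 0.3955 ≈ 0.412.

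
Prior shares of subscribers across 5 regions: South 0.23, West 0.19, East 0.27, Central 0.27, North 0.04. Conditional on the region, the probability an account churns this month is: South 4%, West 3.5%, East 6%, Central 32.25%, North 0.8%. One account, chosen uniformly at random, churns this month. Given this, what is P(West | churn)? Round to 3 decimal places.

By Bayes' rule, posterior ∝ prior × likelihood:
  South: 0.23 × 0.04 = 0.0092
  West: 0.19 × 0.035 = 0.00665
  East: 0.27 × 0.06 = 0.0162
  Central: 0.27 × 0.3225 = 0.087075
  North: 0.04 × 0.008 = 0.00032
Sum = 0.119445.
P(West | evidence) = 0.00665 / 0.119445 ≈ 0.056.

0.056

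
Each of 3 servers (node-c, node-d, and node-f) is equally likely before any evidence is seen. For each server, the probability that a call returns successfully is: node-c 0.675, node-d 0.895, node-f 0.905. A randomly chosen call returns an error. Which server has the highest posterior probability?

Taking complements, P(error | each) = node-c 0.325, node-d 0.105, node-f 0.095.
With a uniform prior (1/3 each), posterior ∝ likelihood:
  node-c: 0.325
  node-d: 0.105
  node-f: 0.095
Normalizing constant = 0.525.
Largest term belongs to node-c, so node-c is most probable.

node-c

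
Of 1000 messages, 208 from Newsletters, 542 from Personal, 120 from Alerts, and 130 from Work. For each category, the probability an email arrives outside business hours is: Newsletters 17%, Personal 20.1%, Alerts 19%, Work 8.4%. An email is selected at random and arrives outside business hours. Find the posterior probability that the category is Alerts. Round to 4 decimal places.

Unnormalized posteriors (prior × likelihood):
  Newsletters: 0.208 × 0.17 = 0.03536
  Personal: 0.542 × 0.201 = 0.108942
  Alerts: 0.12 × 0.19 = 0.0228
  Work: 0.13 × 0.084 = 0.01092
Sum = 0.178022.
P(Alerts | evidence) = 0.0228 / 0.178022 ≈ 0.1281.

0.1281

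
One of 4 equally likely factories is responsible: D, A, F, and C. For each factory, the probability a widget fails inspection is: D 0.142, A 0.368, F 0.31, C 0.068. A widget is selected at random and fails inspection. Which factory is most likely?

A

Since the prior is uniform, the posterior is proportional to the likelihood:
  D: 0.142
  A: 0.368
  F: 0.31
  C: 0.068
Normalizing constant = 0.888.
Largest term belongs to A, so A is most probable.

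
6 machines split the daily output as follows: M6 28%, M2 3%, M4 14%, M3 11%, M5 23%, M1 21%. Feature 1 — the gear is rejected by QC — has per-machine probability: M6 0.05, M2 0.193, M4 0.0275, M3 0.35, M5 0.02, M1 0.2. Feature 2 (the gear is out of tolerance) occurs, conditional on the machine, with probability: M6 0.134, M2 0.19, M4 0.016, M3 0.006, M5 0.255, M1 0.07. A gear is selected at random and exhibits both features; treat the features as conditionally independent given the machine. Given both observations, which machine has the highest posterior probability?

M1

Unnormalized posteriors (prior × likelihood):
  M6: 0.28 × 0.05 × 0.134 = 0.001876
  M2: 0.03 × 0.193 × 0.19 = 0.0011001
  M4: 0.14 × 0.0275 × 0.016 = 0.0000616
  M3: 0.11 × 0.35 × 0.006 = 0.000231
  M5: 0.23 × 0.02 × 0.255 = 0.001173
  M1: 0.21 × 0.2 × 0.07 = 0.00294
Sum = 0.0073817.
Largest term belongs to M1, so M1 is most probable.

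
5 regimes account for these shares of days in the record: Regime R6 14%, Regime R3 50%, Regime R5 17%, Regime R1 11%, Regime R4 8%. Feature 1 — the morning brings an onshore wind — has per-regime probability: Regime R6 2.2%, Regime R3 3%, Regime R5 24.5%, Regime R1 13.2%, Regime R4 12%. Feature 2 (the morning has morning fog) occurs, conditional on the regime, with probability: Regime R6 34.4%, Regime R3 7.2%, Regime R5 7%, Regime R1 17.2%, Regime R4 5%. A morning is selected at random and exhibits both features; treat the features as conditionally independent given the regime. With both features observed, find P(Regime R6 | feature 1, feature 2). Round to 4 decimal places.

0.1319

Compute prior × likelihood for every hypothesis:
  Regime R6: 0.14 × 0.022 × 0.344 = 0.00105952
  Regime R3: 0.5 × 0.03 × 0.072 = 0.00108
  Regime R5: 0.17 × 0.245 × 0.07 = 0.0029155
  Regime R1: 0.11 × 0.132 × 0.172 = 0.00249744
  Regime R4: 0.08 × 0.12 × 0.05 = 0.00048
Normalizing constant = 0.00803246.
P(Regime R6 | evidence) = 0.00105952 / 0.00803246 ≈ 0.1319.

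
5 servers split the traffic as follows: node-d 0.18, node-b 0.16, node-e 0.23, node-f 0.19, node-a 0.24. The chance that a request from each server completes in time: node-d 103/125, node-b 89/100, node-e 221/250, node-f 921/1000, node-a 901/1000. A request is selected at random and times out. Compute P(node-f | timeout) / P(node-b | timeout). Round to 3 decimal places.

Taking complements, P(timeout | each) = node-d 0.176, node-b 0.11, node-e 0.116, node-f 0.079, node-a 0.099.
Compute prior × likelihood for every hypothesis:
  node-d: 0.18 × 0.176 = 0.03168
  node-b: 0.16 × 0.11 = 0.0176
  node-e: 0.23 × 0.116 = 0.02668
  node-f: 0.19 × 0.079 = 0.01501
  node-a: 0.24 × 0.099 = 0.02376
Sum = 0.11473.
The ratio is 0.01501 / 0.0176 (the normalizer cancels) = 0.853.

0.853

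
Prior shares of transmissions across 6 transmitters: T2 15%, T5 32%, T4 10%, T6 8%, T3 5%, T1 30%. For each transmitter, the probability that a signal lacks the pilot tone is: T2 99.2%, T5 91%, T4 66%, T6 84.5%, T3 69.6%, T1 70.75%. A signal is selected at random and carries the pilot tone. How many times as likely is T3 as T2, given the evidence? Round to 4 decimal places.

12.6667

Taking complements, P(pilot | each) = T2 0.008, T5 0.09, T4 0.34, T6 0.155, T3 0.304, T1 0.2925.
By Bayes' rule, posterior ∝ prior × likelihood:
  T2: 0.15 × 0.008 = 0.0012
  T5: 0.32 × 0.09 = 0.0288
  T4: 0.1 × 0.34 = 0.034
  T6: 0.08 × 0.155 = 0.0124
  T3: 0.05 × 0.304 = 0.0152
  T1: 0.3 × 0.2925 = 0.08775
Total = 0.17935.
The ratio is 0.0152 / 0.0012 (the normalizer cancels) = 12.6667.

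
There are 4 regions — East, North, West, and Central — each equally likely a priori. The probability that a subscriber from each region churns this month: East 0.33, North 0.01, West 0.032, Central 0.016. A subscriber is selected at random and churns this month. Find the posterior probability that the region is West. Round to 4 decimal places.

0.0825

With a uniform prior (1/4 each), posterior ∝ likelihood:
  East: 0.33
  North: 0.01
  West: 0.032
  Central: 0.016
Sum = 0.388.
P(West | evidence) = 0.032 / 0.388 ≈ 0.0825.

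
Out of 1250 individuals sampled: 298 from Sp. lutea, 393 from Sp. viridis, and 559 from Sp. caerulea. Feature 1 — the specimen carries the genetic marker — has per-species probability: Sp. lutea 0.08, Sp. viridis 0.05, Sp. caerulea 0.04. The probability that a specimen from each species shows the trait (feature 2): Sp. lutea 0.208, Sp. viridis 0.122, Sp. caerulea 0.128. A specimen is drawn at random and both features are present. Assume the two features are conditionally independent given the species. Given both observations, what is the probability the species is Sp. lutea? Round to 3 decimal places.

Unnormalized posteriors (prior × likelihood):
  Sp. lutea: 0.2384 × 0.08 × 0.208 = 0.003966976
  Sp. viridis: 0.3144 × 0.05 × 0.122 = 0.00191784
  Sp. caerulea: 0.4472 × 0.04 × 0.128 = 0.002289664
Normalizing constant = 0.00817448.
P(Sp. lutea | evidence) = 0.003966976 / 0.00817448 ≈ 0.485.

0.485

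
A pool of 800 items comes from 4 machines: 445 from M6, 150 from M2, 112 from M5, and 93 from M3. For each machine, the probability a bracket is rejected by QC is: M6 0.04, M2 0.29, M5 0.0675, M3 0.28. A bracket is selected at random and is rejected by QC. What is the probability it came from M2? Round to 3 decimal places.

By Bayes' rule, posterior ∝ prior × likelihood:
  M6: 0.55625 × 0.04 = 0.02225
  M2: 0.1875 × 0.29 = 0.054375
  M5: 0.14 × 0.0675 = 0.00945
  M3: 0.11625 × 0.28 = 0.03255
Sum = 0.118625.
P(M2 | evidence) = 0.054375 / 0.118625 ≈ 0.458.

0.458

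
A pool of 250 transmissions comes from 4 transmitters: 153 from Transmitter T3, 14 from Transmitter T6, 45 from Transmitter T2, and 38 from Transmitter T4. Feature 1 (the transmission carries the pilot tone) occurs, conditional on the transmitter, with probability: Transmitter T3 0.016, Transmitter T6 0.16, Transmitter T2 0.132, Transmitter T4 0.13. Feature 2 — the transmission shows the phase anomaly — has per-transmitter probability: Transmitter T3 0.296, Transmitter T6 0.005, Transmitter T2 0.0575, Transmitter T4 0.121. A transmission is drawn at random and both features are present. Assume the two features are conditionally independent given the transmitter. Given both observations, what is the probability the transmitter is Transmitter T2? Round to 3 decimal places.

0.204

Prior × likelihood for each hypothesis:
  Transmitter T3: 0.612 × 0.016 × 0.296 = 0.002898432
  Transmitter T6: 0.056 × 0.16 × 0.005 = 0.0000448
  Transmitter T2: 0.18 × 0.132 × 0.0575 = 0.0013662
  Transmitter T4: 0.152 × 0.13 × 0.121 = 0.00239096
Total = 0.006700392.
P(Transmitter T2 | evidence) = 0.0013662 / 0.006700392 ≈ 0.204.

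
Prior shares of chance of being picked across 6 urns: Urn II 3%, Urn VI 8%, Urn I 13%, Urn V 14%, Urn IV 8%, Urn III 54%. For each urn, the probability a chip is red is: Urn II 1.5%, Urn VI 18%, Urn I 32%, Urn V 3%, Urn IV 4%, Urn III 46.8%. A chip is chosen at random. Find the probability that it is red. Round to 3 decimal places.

0.317

Prior × likelihood for each hypothesis:
  Urn II: 0.03 × 0.015 = 0.00045
  Urn VI: 0.08 × 0.18 = 0.0144
  Urn I: 0.13 × 0.32 = 0.0416
  Urn V: 0.14 × 0.03 = 0.0042
  Urn IV: 0.08 × 0.04 = 0.0032
  Urn III: 0.54 × 0.468 = 0.25272
P(red) = 0.00045 + 0.0144 + 0.0416 + 0.0042 + 0.0032 + 0.25272 = 0.31657 → 0.317.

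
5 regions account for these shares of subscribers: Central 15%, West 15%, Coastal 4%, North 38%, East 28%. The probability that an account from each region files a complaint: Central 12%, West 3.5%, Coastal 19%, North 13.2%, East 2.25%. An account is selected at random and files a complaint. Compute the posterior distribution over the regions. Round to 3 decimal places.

Prior × likelihood for each hypothesis:
  Central: 0.15 × 0.12 = 0.018
  West: 0.15 × 0.035 = 0.00525
  Coastal: 0.04 × 0.19 = 0.0076
  North: 0.38 × 0.132 = 0.05016
  East: 0.28 × 0.0225 = 0.0063
Sum = 0.08731.
P(Central | complaint) = 0.018/0.08731 ≈ 0.206
P(West | complaint) = 0.00525/0.08731 ≈ 0.060
P(Coastal | complaint) = 0.0076/0.08731 ≈ 0.087
P(North | complaint) = 0.05016/0.08731 ≈ 0.575
P(East | complaint) = 0.0063/0.08731 ≈ 0.072
(Check: 0.206+0.060+0.087+0.575+0.072 = 1.000.)

Central 0.206, West 0.060, Coastal 0.087, North 0.575, East 0.072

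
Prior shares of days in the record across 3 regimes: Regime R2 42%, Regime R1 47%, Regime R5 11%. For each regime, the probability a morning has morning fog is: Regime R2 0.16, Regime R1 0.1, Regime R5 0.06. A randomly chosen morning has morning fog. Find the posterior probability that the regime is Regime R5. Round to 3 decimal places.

Prior × likelihood for each hypothesis:
  Regime R2: 0.42 × 0.16 = 0.0672
  Regime R1: 0.47 × 0.1 = 0.047
  Regime R5: 0.11 × 0.06 = 0.0066
Sum = 0.1208.
P(Regime R5 | evidence) = 0.0066 / 0.1208 ≈ 0.055.

0.055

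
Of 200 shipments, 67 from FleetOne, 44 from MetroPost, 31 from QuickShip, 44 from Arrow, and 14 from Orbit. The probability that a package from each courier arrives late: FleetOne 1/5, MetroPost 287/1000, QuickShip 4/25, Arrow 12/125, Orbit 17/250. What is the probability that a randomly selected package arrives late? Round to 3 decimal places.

By Bayes' rule, posterior ∝ prior × likelihood:
  FleetOne: 0.335 × 0.2 = 0.067
  MetroPost: 0.22 × 0.287 = 0.06314
  QuickShip: 0.155 × 0.16 = 0.0248
  Arrow: 0.22 × 0.096 = 0.02112
  Orbit: 0.07 × 0.068 = 0.00476
P(late) = 0.067 + 0.06314 + 0.0248 + 0.02112 + 0.00476 = 0.18082 → 0.181.

0.181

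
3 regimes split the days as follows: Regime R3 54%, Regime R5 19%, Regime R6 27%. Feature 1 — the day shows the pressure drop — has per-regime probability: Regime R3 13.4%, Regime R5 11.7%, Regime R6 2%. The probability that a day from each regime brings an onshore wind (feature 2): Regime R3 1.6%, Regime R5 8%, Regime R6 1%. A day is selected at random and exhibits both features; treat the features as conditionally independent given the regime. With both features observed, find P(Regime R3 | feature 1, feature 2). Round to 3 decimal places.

0.387

By Bayes' rule, posterior ∝ prior × likelihood:
  Regime R3: 0.54 × 0.134 × 0.016 = 0.00115776
  Regime R5: 0.19 × 0.117 × 0.08 = 0.0017784
  Regime R6: 0.27 × 0.02 × 0.01 = 0.000054
Sum = 0.00299016.
P(Regime R3 | evidence) = 0.00115776 / 0.00299016 ≈ 0.387.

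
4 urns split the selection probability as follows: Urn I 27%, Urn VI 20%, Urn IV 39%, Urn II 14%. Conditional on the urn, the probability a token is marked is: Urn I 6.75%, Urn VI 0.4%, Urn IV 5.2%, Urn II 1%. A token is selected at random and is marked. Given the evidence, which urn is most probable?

Urn IV

Prior × likelihood for each hypothesis:
  Urn I: 0.27 × 0.0675 = 0.018225
  Urn VI: 0.2 × 0.004 = 0.0008
  Urn IV: 0.39 × 0.052 = 0.02028
  Urn II: 0.14 × 0.01 = 0.0014
Total = 0.040705.
Largest term belongs to Urn IV, so Urn IV is most probable.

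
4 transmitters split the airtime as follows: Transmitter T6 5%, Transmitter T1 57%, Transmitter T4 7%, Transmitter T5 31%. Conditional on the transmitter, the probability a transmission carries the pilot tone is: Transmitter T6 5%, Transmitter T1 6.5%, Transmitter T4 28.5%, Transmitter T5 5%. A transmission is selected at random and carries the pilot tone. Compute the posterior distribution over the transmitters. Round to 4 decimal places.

Transmitter T6 0.0333, Transmitter T1 0.4940, Transmitter T4 0.2660, Transmitter T5 0.2067

Compute prior × likelihood for every hypothesis:
  Transmitter T6: 0.05 × 0.05 = 0.0025
  Transmitter T1: 0.57 × 0.065 = 0.03705
  Transmitter T4: 0.07 × 0.285 = 0.01995
  Transmitter T5: 0.31 × 0.05 = 0.0155
Normalizing constant = 0.075.
P(Transmitter T6 | pilot) = 0.0025/0.075 ≈ 0.0333
P(Transmitter T1 | pilot) = 0.03705/0.075 ≈ 0.4940
P(Transmitter T4 | pilot) = 0.01995/0.075 ≈ 0.2660
P(Transmitter T5 | pilot) = 0.0155/0.075 ≈ 0.2067
(Check: 0.0333+0.4940+0.2660+0.2067 = 1.0000.)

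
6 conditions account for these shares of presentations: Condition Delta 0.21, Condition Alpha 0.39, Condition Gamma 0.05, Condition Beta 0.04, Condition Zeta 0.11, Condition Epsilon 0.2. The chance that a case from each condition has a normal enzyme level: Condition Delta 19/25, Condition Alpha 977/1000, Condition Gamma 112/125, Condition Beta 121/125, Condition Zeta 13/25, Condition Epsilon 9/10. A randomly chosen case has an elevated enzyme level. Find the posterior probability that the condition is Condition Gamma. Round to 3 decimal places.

Taking complements, P(elevated | each) = Condition Delta 0.24, Condition Alpha 0.023, Condition Gamma 0.104, Condition Beta 0.032, Condition Zeta 0.48, Condition Epsilon 0.1.
Prior × likelihood for each hypothesis:
  Condition Delta: 0.21 × 0.24 = 0.0504
  Condition Alpha: 0.39 × 0.023 = 0.00897
  Condition Gamma: 0.05 × 0.104 = 0.0052
  Condition Beta: 0.04 × 0.032 = 0.00128
  Condition Zeta: 0.11 × 0.48 = 0.0528
  Condition Epsilon: 0.2 × 0.1 = 0.02
Sum = 0.13865.
P(Condition Gamma | evidence) = 0.0052 / 0.13865 ≈ 0.038.

0.038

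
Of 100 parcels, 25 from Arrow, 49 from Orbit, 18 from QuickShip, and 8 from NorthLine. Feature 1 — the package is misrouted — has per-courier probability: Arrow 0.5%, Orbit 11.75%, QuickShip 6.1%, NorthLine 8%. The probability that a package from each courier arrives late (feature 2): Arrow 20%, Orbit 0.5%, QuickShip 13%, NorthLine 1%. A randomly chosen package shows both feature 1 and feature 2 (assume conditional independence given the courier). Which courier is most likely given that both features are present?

QuickShip

By Bayes' rule, posterior ∝ prior × likelihood:
  Arrow: 0.25 × 0.005 × 0.2 = 0.00025
  Orbit: 0.49 × 0.1175 × 0.005 = 0.000287875
  QuickShip: 0.18 × 0.061 × 0.13 = 0.0014274
  NorthLine: 0.08 × 0.08 × 0.01 = 0.000064
Total = 0.002029275.
Largest term belongs to QuickShip, so QuickShip is most probable.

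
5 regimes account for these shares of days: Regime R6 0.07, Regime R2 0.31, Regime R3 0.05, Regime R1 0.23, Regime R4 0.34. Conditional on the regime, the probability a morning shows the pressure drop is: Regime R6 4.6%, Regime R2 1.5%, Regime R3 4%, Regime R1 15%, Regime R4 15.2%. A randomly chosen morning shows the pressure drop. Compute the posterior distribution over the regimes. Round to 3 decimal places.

Regime R6 0.034, Regime R2 0.048, Regime R3 0.021, Regime R1 0.359, Regime R4 0.538

Unnormalized posteriors (prior × likelihood):
  Regime R6: 0.07 × 0.046 = 0.00322
  Regime R2: 0.31 × 0.015 = 0.00465
  Regime R3: 0.05 × 0.04 = 0.002
  Regime R1: 0.23 × 0.15 = 0.0345
  Regime R4: 0.34 × 0.152 = 0.05168
Total = 0.09605.
P(Regime R6 | drop) = 0.00322/0.09605 ≈ 0.034
P(Regime R2 | drop) = 0.00465/0.09605 ≈ 0.048
P(Regime R3 | drop) = 0.002/0.09605 ≈ 0.021
P(Regime R1 | drop) = 0.0345/0.09605 ≈ 0.359
P(Regime R4 | drop) = 0.05168/0.09605 ≈ 0.538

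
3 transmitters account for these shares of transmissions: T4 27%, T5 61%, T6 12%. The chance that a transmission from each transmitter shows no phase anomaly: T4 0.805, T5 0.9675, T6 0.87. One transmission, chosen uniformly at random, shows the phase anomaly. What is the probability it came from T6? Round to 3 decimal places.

0.177

Taking complements, P(anomaly | each) = T4 0.195, T5 0.0325, T6 0.13.
Compute prior × likelihood for every hypothesis:
  T4: 0.27 × 0.195 = 0.05265
  T5: 0.61 × 0.0325 = 0.019825
  T6: 0.12 × 0.13 = 0.0156
Total = 0.088075.
P(T6 | evidence) = 0.0156 / 0.088075 ≈ 0.177.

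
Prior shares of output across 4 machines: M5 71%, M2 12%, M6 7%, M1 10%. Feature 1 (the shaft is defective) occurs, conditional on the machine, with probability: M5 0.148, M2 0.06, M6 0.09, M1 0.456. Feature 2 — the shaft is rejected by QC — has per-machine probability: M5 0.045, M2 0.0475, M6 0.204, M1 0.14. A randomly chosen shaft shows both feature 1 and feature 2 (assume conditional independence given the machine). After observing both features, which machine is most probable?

Compute prior × likelihood for every hypothesis:
  M5: 0.71 × 0.148 × 0.045 = 0.0047286
  M2: 0.12 × 0.06 × 0.0475 = 0.000342
  M6: 0.07 × 0.09 × 0.204 = 0.0012852
  M1: 0.1 × 0.456 × 0.14 = 0.006384
Normalizing constant = 0.0127398.
Largest term belongs to M1, so M1 is most probable.

M1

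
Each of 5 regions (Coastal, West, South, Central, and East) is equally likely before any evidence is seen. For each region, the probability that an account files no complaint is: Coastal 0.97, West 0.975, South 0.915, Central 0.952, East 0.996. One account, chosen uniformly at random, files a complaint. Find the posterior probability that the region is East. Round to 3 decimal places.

0.021

Taking complements, P(complaint | each) = Coastal 0.03, West 0.025, South 0.085, Central 0.048, East 0.004.
With a uniform prior (1/5 each), posterior ∝ likelihood:
  Coastal: 0.03
  West: 0.025
  South: 0.085
  Central: 0.048
  East: 0.004
Sum = 0.192.
P(East | evidence) = 0.004 / 0.192 ≈ 0.021.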